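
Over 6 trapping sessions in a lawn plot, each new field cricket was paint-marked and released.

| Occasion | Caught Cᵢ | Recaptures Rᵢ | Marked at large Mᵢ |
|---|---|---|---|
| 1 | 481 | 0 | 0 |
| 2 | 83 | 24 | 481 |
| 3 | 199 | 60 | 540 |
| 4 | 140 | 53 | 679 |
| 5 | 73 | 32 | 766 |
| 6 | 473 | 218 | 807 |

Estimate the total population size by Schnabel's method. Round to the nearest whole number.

Σ MᵢCᵢ = 0·481 + 481·83 + 540·199 + 679·140 + 766·73 + 807·473 = 0 + 39923 + 107460 + 95060 + 55918 + 381711 = 680072
Σ Rᵢ = 0 + 24 + 60 + 53 + 32 + 218 = 387
N̂ = 680072 / 387 ≈ 1757.3 → 1757

N ≈ 1757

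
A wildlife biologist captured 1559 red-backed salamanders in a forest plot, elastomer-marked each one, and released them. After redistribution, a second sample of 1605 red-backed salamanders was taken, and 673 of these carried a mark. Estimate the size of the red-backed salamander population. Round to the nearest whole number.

If marked individuals mix randomly, R/C ≈ M/N, giving N ≈ M·C/R.
N = (1559 × 1605) / 673 = 2502195 / 673 ≈ 3718.0 → 3718

N ≈ 3718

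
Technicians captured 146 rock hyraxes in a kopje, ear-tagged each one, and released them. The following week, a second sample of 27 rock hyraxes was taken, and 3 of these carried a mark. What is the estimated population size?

The marked fraction in the recapture sample should equal the marked fraction in the population: 3/27 = 146/N.
N = (146 × 27) / 3 = 3942 / 3 = 1314

N = 1314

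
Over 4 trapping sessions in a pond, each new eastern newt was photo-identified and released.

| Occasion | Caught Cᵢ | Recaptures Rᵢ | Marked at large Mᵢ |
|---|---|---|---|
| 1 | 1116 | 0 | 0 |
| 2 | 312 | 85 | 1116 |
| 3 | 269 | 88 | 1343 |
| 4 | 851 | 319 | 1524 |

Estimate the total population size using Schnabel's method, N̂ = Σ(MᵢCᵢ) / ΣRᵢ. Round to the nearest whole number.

N ≈ 4078

Σ MᵢCᵢ = 0·1116 + 1116·312 + 1343·269 + 1524·851 = 0 + 348192 + 361267 + 1296924 = 2006383
Σ Rᵢ = 0 + 85 + 88 + 319 = 492
N̂ = 2006383 / 492 ≈ 4078.0 → 4078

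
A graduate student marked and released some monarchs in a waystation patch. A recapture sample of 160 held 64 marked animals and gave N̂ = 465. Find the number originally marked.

From N = M·C/R: M = N·R / C = 465·64 / 160 = 29760 / 160 = 186.

M = 186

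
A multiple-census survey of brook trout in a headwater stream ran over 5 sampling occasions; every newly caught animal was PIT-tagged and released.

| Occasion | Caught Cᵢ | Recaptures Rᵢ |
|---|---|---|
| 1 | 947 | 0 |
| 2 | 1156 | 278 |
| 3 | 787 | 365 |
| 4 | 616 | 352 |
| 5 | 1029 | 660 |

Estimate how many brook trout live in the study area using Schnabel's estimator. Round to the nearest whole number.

N ≈ 3927

Marked at large before each occasion: Mᵢ = Σⱼ<ᵢ (Cⱼ − Rⱼ) → M1=0, M2=947, M3=1825, M4=2247, M5=2511
Σ MᵢCᵢ = 0·947 + 947·1156 + 1825·787 + 2247·616 + 2511·1029 = 0 + 1094732 + 1436275 + 1384152 + 2583819 = 6498978
Σ Rᵢ = 0 + 278 + 365 + 352 + 660 = 1655
N̂ = 6498978 / 1655 ≈ 3926.9 → 3927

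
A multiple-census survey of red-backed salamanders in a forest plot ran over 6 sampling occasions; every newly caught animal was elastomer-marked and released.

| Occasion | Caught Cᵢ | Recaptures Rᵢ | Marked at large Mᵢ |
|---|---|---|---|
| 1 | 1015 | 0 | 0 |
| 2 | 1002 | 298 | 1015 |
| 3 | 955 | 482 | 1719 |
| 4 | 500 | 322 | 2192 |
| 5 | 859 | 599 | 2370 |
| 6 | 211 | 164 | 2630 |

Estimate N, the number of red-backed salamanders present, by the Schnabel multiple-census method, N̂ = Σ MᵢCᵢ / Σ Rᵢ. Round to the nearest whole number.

Σ MᵢCᵢ = 0·1015 + 1015·1002 + 1719·955 + 2192·500 + 2370·859 + 2630·211 = 0 + 1017030 + 1641645 + 1096000 + 2035830 + 554930 = 6345435
Σ Rᵢ = 0 + 298 + 482 + 322 + 599 + 164 = 1865
N̂ = 6345435 / 1865 ≈ 3402.4 → 3402

N ≈ 3402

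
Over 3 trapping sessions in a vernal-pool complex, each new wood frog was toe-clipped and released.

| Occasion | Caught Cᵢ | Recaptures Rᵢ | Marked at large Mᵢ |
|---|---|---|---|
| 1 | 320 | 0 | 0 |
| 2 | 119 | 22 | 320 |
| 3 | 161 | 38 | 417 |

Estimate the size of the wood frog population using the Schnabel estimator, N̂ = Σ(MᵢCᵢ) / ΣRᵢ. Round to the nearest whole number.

Σ MᵢCᵢ = 0·320 + 320·119 + 417·161 = 0 + 38080 + 67137 = 105217
Σ Rᵢ = 0 + 22 + 38 = 60
N̂ = 105217 / 60 ≈ 1753.6 → 1754

N ≈ 1754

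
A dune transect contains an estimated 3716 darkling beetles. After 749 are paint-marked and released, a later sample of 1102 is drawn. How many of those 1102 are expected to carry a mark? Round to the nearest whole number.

Expected recaptures E[R] = M·C / N.
E[R] = 749 × 1102 / 3716 = 825398 / 3716 ≈ 222.1 → 222

expected recaptures ≈ 222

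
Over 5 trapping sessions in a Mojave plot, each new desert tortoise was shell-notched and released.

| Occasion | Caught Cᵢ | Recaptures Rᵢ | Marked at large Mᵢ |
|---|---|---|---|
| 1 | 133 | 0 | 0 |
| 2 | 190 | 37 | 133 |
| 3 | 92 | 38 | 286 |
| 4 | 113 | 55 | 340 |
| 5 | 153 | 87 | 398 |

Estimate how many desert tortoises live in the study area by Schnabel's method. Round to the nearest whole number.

Σ MᵢCᵢ = 0·133 + 133·190 + 286·92 + 340·113 + 398·153 = 0 + 25270 + 26312 + 38420 + 60894 = 150896
Σ Rᵢ = 0 + 37 + 38 + 55 + 87 = 217
N̂ = 150896 / 217 ≈ 695.4 → 695

N ≈ 695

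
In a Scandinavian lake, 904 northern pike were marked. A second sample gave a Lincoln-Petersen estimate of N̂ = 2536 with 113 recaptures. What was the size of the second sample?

From N = M·C/R: C = N·R / M = 2536·113 / 904 = 286568 / 904 = 317.

C = 317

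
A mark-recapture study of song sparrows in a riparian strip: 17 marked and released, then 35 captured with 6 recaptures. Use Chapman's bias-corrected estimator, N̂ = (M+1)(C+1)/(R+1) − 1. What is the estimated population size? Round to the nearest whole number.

N̂ = (17+1)(35+1)/(6+1) − 1 = 18·36/7 − 1
= 648/7 − 1 ≈ 92.6 − 1 ≈ 91.6 → 92

N ≈ 92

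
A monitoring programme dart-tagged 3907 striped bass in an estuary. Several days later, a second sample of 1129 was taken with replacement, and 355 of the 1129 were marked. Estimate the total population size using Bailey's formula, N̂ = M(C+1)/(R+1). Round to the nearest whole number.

N̂ = 3907·(1129+1)/(355+1) = 3907·1130/356 = 4414910/356 ≈ 12401.4 → 12401

N ≈ 12,401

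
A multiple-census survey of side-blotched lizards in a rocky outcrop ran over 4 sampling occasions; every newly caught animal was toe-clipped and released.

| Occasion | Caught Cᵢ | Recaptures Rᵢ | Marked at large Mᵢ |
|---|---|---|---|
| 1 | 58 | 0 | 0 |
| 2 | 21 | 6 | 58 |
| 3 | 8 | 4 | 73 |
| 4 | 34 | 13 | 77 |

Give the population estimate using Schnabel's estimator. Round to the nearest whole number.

N ≈ 192

Σ MᵢCᵢ = 0·58 + 58·21 + 73·8 + 77·34 = 0 + 1218 + 584 + 2618 = 4420
Σ Rᵢ = 0 + 6 + 4 + 13 = 23
N̂ = 4420 / 23 ≈ 192.2 → 192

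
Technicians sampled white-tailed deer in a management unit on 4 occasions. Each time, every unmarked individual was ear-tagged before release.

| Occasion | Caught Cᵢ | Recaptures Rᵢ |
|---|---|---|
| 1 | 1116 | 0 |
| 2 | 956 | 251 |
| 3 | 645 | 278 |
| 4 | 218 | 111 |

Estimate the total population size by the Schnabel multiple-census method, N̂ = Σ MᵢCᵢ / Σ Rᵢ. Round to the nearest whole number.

Marked at large before each occasion: Mᵢ = Σⱼ<ᵢ (Cⱼ − Rⱼ) → M1=0, M2=1116, M3=1821, M4=2188
Σ MᵢCᵢ = 0·1116 + 1116·956 + 1821·645 + 2188·218 = 0 + 1066896 + 1174545 + 476984 = 2718425
Σ Rᵢ = 0 + 251 + 278 + 111 = 640
N̂ = 2718425 / 640 ≈ 4247.5 → 4248

N ≈ 4248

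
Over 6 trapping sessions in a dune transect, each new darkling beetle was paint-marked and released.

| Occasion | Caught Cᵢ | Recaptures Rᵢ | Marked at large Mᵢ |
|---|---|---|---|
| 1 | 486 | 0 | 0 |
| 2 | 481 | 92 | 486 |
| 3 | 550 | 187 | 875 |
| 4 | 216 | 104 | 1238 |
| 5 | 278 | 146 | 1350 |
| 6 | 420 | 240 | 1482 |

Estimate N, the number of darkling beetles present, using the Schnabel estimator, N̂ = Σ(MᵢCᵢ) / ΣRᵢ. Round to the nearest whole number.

N ≈ 2575

Σ MᵢCᵢ = 0·486 + 486·481 + 875·550 + 1238·216 + 1350·278 + 1482·420 = 0 + 233766 + 481250 + 267408 + 375300 + 622440 = 1980164
Σ Rᵢ = 0 + 92 + 187 + 104 + 146 + 240 = 769
N̂ = 1980164 / 769 ≈ 2575.0 → 2575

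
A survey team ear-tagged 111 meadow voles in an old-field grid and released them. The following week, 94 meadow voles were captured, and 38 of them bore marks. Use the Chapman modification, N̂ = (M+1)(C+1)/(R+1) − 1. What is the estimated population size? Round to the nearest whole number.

N̂ = (111+1)(94+1)/(38+1) − 1 = 112·95/39 − 1
= 10640/39 − 1 ≈ 272.8 − 1 ≈ 271.8 → 272

N ≈ 272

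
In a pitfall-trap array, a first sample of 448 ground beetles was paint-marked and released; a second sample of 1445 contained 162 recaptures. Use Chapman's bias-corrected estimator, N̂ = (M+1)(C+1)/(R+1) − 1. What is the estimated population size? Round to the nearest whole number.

N̂ = (448+1)(1445+1)/(162+1) − 1 = 449·1446/163 − 1
= 649254/163 − 1 ≈ 3983.2 − 1 ≈ 3982.2 → 3982

N ≈ 3982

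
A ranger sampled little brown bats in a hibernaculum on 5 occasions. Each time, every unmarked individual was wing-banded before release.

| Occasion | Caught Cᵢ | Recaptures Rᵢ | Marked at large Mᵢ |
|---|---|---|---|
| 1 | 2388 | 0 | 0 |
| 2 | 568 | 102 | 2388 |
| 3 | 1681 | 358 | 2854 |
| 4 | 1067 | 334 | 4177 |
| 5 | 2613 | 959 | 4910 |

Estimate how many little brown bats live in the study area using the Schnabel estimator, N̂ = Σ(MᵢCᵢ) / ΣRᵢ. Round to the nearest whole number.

N ≈ 13,372

Σ MᵢCᵢ = 0·2388 + 2388·568 + 2854·1681 + 4177·1067 + 4910·2613 = 0 + 1356384 + 4797574 + 4456859 + 12829830 = 23440647
Σ Rᵢ = 0 + 102 + 358 + 334 + 959 = 1753
N̂ = 23440647 / 1753 ≈ 13371.7 → 13372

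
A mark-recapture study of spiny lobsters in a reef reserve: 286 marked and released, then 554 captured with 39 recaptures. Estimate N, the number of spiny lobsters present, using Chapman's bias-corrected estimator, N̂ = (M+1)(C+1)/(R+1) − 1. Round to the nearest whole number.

N ≈ 3981

N̂ = (286+1)(554+1)/(39+1) − 1 = 287·555/40 − 1
= 159285/40 − 1 ≈ 3982.1 − 1 ≈ 3981.1 → 3981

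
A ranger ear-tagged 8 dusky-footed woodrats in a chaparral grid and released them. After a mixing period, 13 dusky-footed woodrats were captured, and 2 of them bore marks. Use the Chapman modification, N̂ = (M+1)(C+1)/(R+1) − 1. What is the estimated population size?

N̂ = (8+1)(13+1)/(2+1) − 1 = 9·14/3 − 1
= 126/3 − 1 = 42 − 1 = 41

N = 41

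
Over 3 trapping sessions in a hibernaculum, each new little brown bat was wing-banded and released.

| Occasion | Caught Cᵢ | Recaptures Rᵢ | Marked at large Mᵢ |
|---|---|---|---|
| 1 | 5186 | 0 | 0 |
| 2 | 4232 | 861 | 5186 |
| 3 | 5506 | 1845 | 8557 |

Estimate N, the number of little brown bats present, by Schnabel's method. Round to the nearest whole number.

N ≈ 25,522

Σ MᵢCᵢ = 0·5186 + 5186·4232 + 8557·5506 = 0 + 21947152 + 47114842 = 69061994
Σ Rᵢ = 0 + 861 + 1845 = 2706
N̂ = 69061994 / 2706 ≈ 25521.8 → 25522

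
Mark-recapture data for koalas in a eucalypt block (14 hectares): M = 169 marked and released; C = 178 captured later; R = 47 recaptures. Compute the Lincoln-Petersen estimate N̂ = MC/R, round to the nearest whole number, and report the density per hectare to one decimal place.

density ≈ 45.7 koalas per hectare

N̂ = 169·178/47 = 30082/47 ≈ 640.0 → 640
Density = N̂ / area = 640 / 14 ≈ 45.71 → 45.7 per hectare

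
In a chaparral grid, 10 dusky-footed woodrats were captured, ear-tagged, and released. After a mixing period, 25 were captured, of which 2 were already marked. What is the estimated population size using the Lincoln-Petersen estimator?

N = 125

The marked fraction in the recapture sample should equal the marked fraction in the population: 2/25 = 10/N.
N = (10 × 25) / 2 = 250 / 2 = 125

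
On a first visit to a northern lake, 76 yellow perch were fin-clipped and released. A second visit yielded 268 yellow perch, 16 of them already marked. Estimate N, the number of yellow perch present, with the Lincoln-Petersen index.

N = (76 × 268) / 16 = 20368 / 16 = 1273

N = 1273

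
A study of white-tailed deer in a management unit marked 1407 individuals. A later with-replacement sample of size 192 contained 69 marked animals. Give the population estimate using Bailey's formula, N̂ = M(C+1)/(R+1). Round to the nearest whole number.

N̂ = 1407·(192+1)/(69+1) = 1407·193/70 = 271551/70 ≈ 3879.3 → 3879

N ≈ 3879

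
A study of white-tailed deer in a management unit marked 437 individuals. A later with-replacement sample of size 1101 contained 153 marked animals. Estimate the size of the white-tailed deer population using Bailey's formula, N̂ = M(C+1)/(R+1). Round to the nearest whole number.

N ≈ 3127

N̂ = 437·(1101+1)/(153+1) = 437·1102/154 = 481574/154 ≈ 3127.1 → 3127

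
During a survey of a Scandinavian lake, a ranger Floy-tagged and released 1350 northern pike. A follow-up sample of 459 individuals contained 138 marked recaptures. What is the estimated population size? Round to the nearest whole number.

N = (1350 × 459) / 138 = 619650 / 138 ≈ 4490.2 → 4490

N ≈ 4490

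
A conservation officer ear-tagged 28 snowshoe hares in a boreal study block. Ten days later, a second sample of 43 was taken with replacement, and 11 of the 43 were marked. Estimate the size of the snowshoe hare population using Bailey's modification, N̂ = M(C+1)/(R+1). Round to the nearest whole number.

N ≈ 103

N̂ = 28·(43+1)/(11+1) = 28·44/12 = 1232/12 ≈ 102.7 → 103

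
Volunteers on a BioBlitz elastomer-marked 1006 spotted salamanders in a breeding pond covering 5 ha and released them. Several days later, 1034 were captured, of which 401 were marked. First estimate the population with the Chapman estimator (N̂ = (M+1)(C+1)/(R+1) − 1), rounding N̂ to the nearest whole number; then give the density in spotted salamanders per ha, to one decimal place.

density ≈ 518.4 spotted salamanders per ha

N̂ = 1007·1035/402 − 1 = 1042245/402 − 1 ≈ 2591.6 → 2592
Density = N̂ / area = 2592 / 5 ≈ 518.40 → 518.4 per ha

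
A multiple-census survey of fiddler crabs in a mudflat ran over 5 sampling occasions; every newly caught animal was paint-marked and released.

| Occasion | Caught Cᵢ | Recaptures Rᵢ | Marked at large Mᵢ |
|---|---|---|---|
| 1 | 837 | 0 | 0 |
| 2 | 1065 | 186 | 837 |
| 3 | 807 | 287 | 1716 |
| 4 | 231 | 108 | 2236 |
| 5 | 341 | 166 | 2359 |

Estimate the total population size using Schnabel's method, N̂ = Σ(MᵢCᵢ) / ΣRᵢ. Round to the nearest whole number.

Σ MᵢCᵢ = 0·837 + 837·1065 + 1716·807 + 2236·231 + 2359·341 = 0 + 891405 + 1384812 + 516516 + 804419 = 3597152
Σ Rᵢ = 0 + 186 + 287 + 108 + 166 = 747
N̂ = 3597152 / 747 ≈ 4815.46 → 4815

N ≈ 4815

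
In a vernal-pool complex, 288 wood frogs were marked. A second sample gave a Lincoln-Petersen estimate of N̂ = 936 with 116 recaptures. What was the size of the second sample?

From N = M·C/R: C = N·R / M = 936·116 / 288 = 108576 / 288 = 377.

C = 377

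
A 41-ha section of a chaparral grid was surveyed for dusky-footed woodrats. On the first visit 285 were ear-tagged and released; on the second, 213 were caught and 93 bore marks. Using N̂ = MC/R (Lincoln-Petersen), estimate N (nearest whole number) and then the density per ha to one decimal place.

density ≈ 15.9 dusky-footed woodrats per ha

N̂ = 285·213/93 = 60705/93 ≈ 652.7 → 653
Density = N̂ / area = 653 / 41 ≈ 15.93 → 15.9 per ha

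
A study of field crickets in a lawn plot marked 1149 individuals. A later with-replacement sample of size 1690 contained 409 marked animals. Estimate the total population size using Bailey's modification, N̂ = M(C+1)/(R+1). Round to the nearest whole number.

N ≈ 4739

N̂ = 1149·(1690+1)/(409+1) = 1149·1691/410 = 1942959/410 ≈ 4738.9 → 4739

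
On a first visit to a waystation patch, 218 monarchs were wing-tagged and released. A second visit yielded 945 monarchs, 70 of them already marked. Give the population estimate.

N = (218 × 945) / 70 = 206010 / 70 = 2943

N = 2943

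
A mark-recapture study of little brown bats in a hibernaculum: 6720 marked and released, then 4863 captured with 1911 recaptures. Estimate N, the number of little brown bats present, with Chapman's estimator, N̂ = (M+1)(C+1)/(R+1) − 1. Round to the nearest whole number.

N̂ = (6720+1)(4863+1)/(1911+1) − 1 = 6721·4864/1912 − 1
= 32690944/1912 − 1 ≈ 17097.8 − 1 ≈ 17096.8 → 17097

N ≈ 17,097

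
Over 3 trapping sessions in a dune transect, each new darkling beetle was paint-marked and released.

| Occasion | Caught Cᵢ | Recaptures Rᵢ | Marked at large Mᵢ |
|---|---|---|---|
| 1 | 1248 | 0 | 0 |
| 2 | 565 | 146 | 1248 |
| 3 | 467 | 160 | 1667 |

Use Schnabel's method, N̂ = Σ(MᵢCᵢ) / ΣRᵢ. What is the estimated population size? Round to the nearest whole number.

N ≈ 4848

Σ MᵢCᵢ = 0·1248 + 1248·565 + 1667·467 = 0 + 705120 + 778489 = 1483609
Σ Rᵢ = 0 + 146 + 160 = 306
N̂ = 1483609 / 306 ≈ 4848.4 → 4848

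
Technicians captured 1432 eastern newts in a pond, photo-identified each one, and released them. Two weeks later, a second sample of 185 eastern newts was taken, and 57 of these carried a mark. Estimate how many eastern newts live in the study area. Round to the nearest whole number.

Lincoln-Petersen assumes M/N = R/C, so N = M·C / R.
N = (1432 × 185) / 57 = 264920 / 57 ≈ 4647.7 → 4648

N ≈ 4648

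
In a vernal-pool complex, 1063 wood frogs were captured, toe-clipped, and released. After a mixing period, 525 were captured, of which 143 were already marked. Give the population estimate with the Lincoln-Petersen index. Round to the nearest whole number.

The marked fraction in the recapture sample should equal the marked fraction in the population: 143/525 = 1063/N.
N = (1063 × 525) / 143 = 558075 / 143 ≈ 3902.6 → 3903

N ≈ 3903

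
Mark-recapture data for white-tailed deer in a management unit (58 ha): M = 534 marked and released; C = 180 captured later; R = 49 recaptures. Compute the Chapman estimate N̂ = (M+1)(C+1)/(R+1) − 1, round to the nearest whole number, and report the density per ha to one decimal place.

N̂ = 535·181/50 − 1 = 96835/50 − 1 ≈ 1935.7 → 1936
Density = N̂ / area = 1936 / 58 ≈ 33.38 → 33.4 per ha

density ≈ 33.4 white-tailed deer per ha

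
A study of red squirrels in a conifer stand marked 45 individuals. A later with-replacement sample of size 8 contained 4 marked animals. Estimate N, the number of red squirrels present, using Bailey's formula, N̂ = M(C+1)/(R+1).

N = 81

N̂ = 45·(8+1)/(4+1) = 45·9/5 = 405/5 = 81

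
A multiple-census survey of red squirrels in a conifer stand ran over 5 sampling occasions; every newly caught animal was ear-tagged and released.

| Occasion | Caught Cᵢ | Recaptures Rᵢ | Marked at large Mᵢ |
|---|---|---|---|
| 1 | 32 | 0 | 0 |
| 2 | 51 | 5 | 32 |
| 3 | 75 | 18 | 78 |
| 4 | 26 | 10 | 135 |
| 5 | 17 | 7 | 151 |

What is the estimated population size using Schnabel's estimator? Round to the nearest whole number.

Σ MᵢCᵢ = 0·32 + 32·51 + 78·75 + 135·26 + 151·17 = 0 + 1632 + 5850 + 3510 + 2567 = 13559
Σ Rᵢ = 0 + 5 + 18 + 10 + 7 = 40
N̂ = 13559 / 40 ≈ 339.0 → 339

N ≈ 339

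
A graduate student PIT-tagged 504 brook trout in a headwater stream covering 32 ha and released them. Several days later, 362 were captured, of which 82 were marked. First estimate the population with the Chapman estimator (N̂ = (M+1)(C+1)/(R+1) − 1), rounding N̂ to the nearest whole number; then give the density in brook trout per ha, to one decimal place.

density ≈ 69.0 brook trout per ha

N̂ = 505·363/83 − 1 = 183315/83 − 1 ≈ 2207.6 → 2208
Density = N̂ / area = 2208 / 32 = 69.0 per ha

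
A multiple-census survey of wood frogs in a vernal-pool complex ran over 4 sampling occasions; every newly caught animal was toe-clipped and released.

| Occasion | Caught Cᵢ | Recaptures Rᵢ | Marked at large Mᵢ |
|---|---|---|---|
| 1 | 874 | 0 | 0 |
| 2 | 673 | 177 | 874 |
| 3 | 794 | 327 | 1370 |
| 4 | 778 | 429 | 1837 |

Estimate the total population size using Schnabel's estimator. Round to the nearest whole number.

N ≈ 3328

Σ MᵢCᵢ = 0·874 + 874·673 + 1370·794 + 1837·778 = 0 + 588202 + 1087780 + 1429186 = 3105168
Σ Rᵢ = 0 + 177 + 327 + 429 = 933
N̂ = 3105168 / 933 ≈ 3328.2 → 3328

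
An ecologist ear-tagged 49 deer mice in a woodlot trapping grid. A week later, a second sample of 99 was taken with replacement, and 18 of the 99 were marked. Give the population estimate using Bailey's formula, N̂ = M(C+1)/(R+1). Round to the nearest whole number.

N ≈ 258

N̂ = 49·(99+1)/(18+1) = 49·100/19 = 4900/19 ≈ 257.9 → 258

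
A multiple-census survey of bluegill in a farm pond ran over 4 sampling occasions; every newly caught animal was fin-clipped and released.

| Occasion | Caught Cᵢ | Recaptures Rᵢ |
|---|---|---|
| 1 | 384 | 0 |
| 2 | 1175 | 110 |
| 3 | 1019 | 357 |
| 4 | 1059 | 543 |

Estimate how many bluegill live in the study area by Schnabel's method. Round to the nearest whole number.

N ≈ 4122

Marked at large before each occasion: Mᵢ = Σⱼ<ᵢ (Cⱼ − Rⱼ) → M1=0, M2=384, M3=1449, M4=2111
Σ MᵢCᵢ = 0·384 + 384·1175 + 1449·1019 + 2111·1059 = 0 + 451200 + 1476531 + 2235549 = 4163280
Σ Rᵢ = 0 + 110 + 357 + 543 = 1010
N̂ = 4163280 / 1010 ≈ 4122.1 → 4122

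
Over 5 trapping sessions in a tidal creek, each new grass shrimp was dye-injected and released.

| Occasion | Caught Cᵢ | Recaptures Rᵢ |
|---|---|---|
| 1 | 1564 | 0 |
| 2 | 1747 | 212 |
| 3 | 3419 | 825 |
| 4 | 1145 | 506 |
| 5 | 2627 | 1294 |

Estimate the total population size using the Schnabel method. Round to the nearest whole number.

N ≈ 12,859

Marked at large before each occasion: Mᵢ = Σⱼ<ᵢ (Cⱼ − Rⱼ) → M1=0, M2=1564, M3=3099, M4=5693, M5=6332
Σ MᵢCᵢ = 0·1564 + 1564·1747 + 3099·3419 + 5693·1145 + 6332·2627 = 0 + 2732308 + 10595481 + 6518485 + 16634164 = 36480438
Σ Rᵢ = 0 + 212 + 825 + 506 + 1294 = 2837
N̂ = 36480438 / 2837 ≈ 12858.8 → 12859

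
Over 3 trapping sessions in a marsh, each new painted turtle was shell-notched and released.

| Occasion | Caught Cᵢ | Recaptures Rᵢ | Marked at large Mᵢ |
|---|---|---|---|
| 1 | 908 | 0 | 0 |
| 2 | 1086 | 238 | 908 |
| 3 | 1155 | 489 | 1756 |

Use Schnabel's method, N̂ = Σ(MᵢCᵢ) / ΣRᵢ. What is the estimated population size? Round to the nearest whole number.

Σ MᵢCᵢ = 0·908 + 908·1086 + 1756·1155 = 0 + 986088 + 2028180 = 3014268
Σ Rᵢ = 0 + 238 + 489 = 727
N̂ = 3014268 / 727 ≈ 4146.2 → 4146

N ≈ 4146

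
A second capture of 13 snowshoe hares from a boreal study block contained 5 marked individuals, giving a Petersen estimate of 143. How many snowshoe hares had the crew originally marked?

M = 55

From N = M·C/R: M = N·R / C = 143·5 / 13 = 715 / 13 = 55.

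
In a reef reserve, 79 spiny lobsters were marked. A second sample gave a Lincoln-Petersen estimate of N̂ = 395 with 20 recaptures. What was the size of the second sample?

C = 100

From N = M·C/R: C = N·R / M = 395·20 / 79 = 7900 / 79 = 100.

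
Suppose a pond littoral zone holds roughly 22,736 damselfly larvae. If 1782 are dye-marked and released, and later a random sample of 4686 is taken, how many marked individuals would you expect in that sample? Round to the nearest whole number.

expected recaptures ≈ 367

Expected recaptures E[R] = M·C / N.
E[R] = 1782 × 4686 / 22736 = 8350452 / 22736 ≈ 367.3 → 367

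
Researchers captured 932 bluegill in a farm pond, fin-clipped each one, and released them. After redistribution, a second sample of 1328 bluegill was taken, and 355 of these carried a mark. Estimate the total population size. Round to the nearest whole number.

N = (932 × 1328) / 355 = 1237696 / 355 ≈ 3486.47 → 3486

N ≈ 3486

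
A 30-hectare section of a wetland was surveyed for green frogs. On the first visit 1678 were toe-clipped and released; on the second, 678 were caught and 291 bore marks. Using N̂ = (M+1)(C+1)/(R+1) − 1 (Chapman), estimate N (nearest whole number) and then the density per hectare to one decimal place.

N̂ = 1679·679/292 − 1 = 1140041/292 − 1 ≈ 3903.2 → 3903
Density = N̂ / area = 3903 / 30 ≈ 130.10 → 130.1 per hectare

density ≈ 130.1 green frogs per hectare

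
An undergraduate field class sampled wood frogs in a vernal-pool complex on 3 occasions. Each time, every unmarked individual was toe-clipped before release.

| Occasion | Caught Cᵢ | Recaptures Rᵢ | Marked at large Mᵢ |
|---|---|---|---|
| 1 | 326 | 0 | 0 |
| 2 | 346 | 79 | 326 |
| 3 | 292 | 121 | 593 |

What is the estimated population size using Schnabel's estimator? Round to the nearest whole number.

Σ MᵢCᵢ = 0·326 + 326·346 + 593·292 = 0 + 112796 + 173156 = 285952
Σ Rᵢ = 0 + 79 + 121 = 200
N̂ = 285952 / 200 ≈ 1429.8 → 1430

N ≈ 1430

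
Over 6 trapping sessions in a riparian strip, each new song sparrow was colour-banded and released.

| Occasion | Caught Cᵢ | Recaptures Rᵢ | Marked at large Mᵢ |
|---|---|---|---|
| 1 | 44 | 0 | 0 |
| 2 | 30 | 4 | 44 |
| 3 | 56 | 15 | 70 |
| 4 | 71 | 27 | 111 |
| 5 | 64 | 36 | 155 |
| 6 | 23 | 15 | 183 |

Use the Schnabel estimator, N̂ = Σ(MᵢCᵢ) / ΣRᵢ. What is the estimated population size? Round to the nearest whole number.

N ≈ 281

Σ MᵢCᵢ = 0·44 + 44·30 + 70·56 + 111·71 + 155·64 + 183·23 = 0 + 1320 + 3920 + 7881 + 9920 + 4209 = 27250
Σ Rᵢ = 0 + 4 + 15 + 27 + 36 + 15 = 97
N̂ = 27250 / 97 ≈ 280.9 → 281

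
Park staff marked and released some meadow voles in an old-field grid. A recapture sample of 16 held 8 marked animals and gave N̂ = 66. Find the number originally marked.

From N = M·C/R: M = N·R / C = 66·8 / 16 = 528 / 16 = 33.

M = 33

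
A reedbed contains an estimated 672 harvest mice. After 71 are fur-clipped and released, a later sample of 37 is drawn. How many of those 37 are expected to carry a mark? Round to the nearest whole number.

Expected recaptures E[R] = M·C / N.
E[R] = 71 × 37 / 672 = 2627 / 672 ≈ 3.9 → 4

expected recaptures ≈ 4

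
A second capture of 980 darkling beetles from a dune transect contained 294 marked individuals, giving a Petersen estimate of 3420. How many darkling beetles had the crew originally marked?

From N = M·C/R: M = N·R / C = 3420·294 / 980 = 1005480 / 980 = 1026.

M = 1026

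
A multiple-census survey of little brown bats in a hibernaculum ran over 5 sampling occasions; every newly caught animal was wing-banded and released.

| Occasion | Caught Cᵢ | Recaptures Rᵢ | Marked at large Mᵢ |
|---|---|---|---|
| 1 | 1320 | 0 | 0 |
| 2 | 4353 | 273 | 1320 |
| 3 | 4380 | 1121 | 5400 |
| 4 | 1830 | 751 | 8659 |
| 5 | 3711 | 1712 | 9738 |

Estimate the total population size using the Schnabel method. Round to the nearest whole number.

Σ MᵢCᵢ = 0·1320 + 1320·4353 + 5400·4380 + 8659·1830 + 9738·3711 = 0 + 5745960 + 23652000 + 15845970 + 36137718 = 81381648
Σ Rᵢ = 0 + 273 + 1121 + 751 + 1712 = 3857
N̂ = 81381648 / 3857 ≈ 21099.7 → 21100

N ≈ 21,100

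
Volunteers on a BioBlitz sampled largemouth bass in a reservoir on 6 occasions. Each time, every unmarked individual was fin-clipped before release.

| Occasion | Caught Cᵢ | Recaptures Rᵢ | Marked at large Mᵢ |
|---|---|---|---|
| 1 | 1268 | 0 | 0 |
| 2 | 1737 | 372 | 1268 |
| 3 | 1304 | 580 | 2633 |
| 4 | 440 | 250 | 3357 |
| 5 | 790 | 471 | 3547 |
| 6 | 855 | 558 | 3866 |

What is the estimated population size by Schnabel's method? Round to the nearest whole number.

N ≈ 5926

Σ MᵢCᵢ = 0·1268 + 1268·1737 + 2633·1304 + 3357·440 + 3547·790 + 3866·855 = 0 + 2202516 + 3433432 + 1477080 + 2802130 + 3305430 = 13220588
Σ Rᵢ = 0 + 372 + 580 + 250 + 471 + 558 = 2231
N̂ = 13220588 / 2231 ≈ 5925.9 → 5926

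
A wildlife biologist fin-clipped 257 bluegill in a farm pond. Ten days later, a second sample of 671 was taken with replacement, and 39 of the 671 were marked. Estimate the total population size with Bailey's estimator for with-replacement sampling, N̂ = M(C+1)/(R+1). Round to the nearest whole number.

N̂ = 257·(671+1)/(39+1) = 257·672/40 = 172704/40 ≈ 4317.6 → 4318

N ≈ 4318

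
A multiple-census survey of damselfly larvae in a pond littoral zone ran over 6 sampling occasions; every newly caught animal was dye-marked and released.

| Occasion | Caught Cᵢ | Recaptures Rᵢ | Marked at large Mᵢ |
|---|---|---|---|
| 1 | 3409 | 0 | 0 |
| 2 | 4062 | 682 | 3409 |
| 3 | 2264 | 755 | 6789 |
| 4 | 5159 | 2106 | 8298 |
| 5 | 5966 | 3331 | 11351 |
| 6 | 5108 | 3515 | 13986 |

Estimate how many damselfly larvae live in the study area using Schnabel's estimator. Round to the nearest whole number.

Σ MᵢCᵢ = 0·3409 + 3409·4062 + 6789·2264 + 8298·5159 + 11351·5966 + 13986·5108 = 0 + 13847358 + 15370296 + 42809382 + 67720066 + 71440488 = 211187590
Σ Rᵢ = 0 + 682 + 755 + 2106 + 3331 + 3515 = 10389
N̂ = 211187590 / 10389 ≈ 20328.0 → 20328

N ≈ 20,328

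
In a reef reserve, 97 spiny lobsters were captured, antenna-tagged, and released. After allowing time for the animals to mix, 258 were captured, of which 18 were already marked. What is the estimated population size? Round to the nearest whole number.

N ≈ 1390

N = (97 × 258) / 18 = 25026 / 18 ≈ 1390.3 → 1390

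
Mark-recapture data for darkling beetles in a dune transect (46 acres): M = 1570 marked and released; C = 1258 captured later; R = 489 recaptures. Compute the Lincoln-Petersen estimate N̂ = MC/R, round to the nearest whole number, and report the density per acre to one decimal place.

N̂ = 1570·1258/489 = 1975060/489 ≈ 4039.0 → 4039
Density = N̂ / area = 4039 / 46 ≈ 87.80 → 87.8 per acre

density ≈ 87.8 darkling beetles per acre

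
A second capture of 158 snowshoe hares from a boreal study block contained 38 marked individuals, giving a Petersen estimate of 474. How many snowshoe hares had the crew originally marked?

From N = M·C/R: M = N·R / C = 474·38 / 158 = 18012 / 158 = 114.

M = 114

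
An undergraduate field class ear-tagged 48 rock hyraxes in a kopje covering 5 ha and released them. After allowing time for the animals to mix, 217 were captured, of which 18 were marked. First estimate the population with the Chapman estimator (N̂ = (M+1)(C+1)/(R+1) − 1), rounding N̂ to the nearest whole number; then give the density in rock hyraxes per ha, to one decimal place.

N̂ = 49·218/19 − 1 = 10682/19 − 1 ≈ 561.2 → 561
Density = N̂ / area = 561 / 5 ≈ 112.20 → 112.2 per ha

density ≈ 112.2 rock hyraxes per ha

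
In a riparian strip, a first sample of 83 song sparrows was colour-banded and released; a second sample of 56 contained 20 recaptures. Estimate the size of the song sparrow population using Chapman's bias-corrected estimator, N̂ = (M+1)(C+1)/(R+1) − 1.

N̂ = (83+1)(56+1)/(20+1) − 1 = 84·57/21 − 1
= 4788/21 − 1 = 228 − 1 = 227

N = 227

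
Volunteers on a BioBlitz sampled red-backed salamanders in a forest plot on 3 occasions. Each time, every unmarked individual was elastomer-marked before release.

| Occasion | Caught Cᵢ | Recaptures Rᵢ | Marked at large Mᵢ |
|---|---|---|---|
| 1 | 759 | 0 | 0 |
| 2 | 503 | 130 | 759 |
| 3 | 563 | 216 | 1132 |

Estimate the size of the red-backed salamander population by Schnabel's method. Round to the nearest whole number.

N ≈ 2945

Σ MᵢCᵢ = 0·759 + 759·503 + 1132·563 = 0 + 381777 + 637316 = 1019093
Σ Rᵢ = 0 + 130 + 216 = 346
N̂ = 1019093 / 346 ≈ 2945.4 → 2945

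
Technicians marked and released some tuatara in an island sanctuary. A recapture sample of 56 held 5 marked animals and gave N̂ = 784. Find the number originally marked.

M = 70

From N = M·C/R: M = N·R / C = 784·5 / 56 = 3920 / 56 = 70.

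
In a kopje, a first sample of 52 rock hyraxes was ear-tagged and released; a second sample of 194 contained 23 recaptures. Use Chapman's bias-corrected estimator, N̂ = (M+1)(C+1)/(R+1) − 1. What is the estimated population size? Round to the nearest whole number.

N ≈ 430

N̂ = (52+1)(194+1)/(23+1) − 1 = 53·195/24 − 1
= 10335/24 − 1 ≈ 430.6 − 1 ≈ 429.6 → 430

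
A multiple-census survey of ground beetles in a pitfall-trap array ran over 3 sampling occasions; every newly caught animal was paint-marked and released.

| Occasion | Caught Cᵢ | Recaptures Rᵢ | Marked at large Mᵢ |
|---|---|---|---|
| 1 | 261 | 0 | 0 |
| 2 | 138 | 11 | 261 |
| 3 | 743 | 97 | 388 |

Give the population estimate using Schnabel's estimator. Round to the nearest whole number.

Σ MᵢCᵢ = 0·261 + 261·138 + 388·743 = 0 + 36018 + 288284 = 324302
Σ Rᵢ = 0 + 11 + 97 = 108
N̂ = 324302 / 108 ≈ 3002.8 → 3003

N ≈ 3003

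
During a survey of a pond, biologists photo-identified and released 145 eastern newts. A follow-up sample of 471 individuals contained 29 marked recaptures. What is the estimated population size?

N = 2355

Lincoln-Petersen assumes M/N = R/C, so N = M·C / R.
N = (145 × 471) / 29 = 68295 / 29 = 2355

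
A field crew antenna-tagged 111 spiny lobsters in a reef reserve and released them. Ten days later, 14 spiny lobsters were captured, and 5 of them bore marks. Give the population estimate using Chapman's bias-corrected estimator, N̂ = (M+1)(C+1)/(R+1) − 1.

N̂ = (111+1)(14+1)/(5+1) − 1 = 112·15/6 − 1
= 1680/6 − 1 = 280 − 1 = 279

N = 279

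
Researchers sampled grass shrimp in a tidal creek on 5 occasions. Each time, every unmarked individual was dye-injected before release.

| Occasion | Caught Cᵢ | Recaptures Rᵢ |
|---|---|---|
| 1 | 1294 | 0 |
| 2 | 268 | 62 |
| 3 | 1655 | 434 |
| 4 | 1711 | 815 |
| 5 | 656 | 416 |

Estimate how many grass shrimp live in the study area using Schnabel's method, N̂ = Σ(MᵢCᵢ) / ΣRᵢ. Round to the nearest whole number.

Marked at large before each occasion: Mᵢ = Σⱼ<ᵢ (Cⱼ − Rⱼ) → M1=0, M2=1294, M3=1500, M4=2721, M5=3617
Σ MᵢCᵢ = 0·1294 + 1294·268 + 1500·1655 + 2721·1711 + 3617·656 = 0 + 346792 + 2482500 + 4655631 + 2372752 = 9857675
Σ Rᵢ = 0 + 62 + 434 + 815 + 416 = 1727
N̂ = 9857675 / 1727 ≈ 5708.0 → 5708

N ≈ 5708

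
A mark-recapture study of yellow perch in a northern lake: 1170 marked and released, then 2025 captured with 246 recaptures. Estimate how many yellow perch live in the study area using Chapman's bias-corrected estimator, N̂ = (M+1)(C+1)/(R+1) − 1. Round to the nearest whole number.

N̂ = (1170+1)(2025+1)/(246+1) − 1 = 1171·2026/247 − 1
= 2372446/247 − 1 ≈ 9605.0 − 1 ≈ 9604.0 → 9604

N ≈ 9604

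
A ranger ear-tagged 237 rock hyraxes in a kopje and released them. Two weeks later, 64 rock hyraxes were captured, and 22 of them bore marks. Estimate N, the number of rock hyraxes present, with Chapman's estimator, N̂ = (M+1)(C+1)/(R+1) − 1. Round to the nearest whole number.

N̂ = (237+1)(64+1)/(22+1) − 1 = 238·65/23 − 1
= 15470/23 − 1 ≈ 672.6 − 1 ≈ 671.6 → 672

N ≈ 672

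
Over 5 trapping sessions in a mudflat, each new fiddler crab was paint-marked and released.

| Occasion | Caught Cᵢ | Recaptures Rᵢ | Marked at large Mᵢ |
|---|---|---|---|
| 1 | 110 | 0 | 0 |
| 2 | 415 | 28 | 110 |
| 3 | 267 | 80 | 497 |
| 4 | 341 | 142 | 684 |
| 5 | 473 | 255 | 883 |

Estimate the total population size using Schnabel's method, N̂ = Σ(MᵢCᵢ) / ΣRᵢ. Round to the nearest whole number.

Σ MᵢCᵢ = 0·110 + 110·415 + 497·267 + 684·341 + 883·473 = 0 + 45650 + 132699 + 233244 + 417659 = 829252
Σ Rᵢ = 0 + 28 + 80 + 142 + 255 = 505
N̂ = 829252 / 505 ≈ 1642.1 → 1642

N ≈ 1642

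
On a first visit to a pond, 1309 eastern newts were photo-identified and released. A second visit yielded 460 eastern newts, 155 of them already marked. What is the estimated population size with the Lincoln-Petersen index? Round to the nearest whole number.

The marked fraction in the recapture sample should equal the marked fraction in the population: 155/460 = 1309/N.
N = (1309 × 460) / 155 = 602140 / 155 ≈ 3884.8 → 3885

N ≈ 3885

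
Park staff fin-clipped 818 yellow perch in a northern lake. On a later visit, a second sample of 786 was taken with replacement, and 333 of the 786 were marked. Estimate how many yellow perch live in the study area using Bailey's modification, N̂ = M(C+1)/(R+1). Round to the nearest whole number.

N̂ = 818·(786+1)/(333+1) = 818·787/334 = 643766/334 ≈ 1927.4 → 1927

N ≈ 1927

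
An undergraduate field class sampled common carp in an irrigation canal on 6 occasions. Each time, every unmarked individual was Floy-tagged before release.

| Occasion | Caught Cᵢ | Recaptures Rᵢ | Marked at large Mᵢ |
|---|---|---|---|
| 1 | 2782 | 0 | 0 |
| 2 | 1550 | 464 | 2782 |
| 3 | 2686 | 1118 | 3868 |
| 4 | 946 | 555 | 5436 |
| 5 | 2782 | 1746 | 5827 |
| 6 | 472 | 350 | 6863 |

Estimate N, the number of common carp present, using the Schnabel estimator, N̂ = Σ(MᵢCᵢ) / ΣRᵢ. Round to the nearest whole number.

Σ MᵢCᵢ = 0·2782 + 2782·1550 + 3868·2686 + 5436·946 + 5827·2782 + 6863·472 = 0 + 4312100 + 10389448 + 5142456 + 16210714 + 3239336 = 39294054
Σ Rᵢ = 0 + 464 + 1118 + 555 + 1746 + 350 = 4233
N̂ = 39294054 / 4233 ≈ 9282.8 → 9283

N ≈ 9283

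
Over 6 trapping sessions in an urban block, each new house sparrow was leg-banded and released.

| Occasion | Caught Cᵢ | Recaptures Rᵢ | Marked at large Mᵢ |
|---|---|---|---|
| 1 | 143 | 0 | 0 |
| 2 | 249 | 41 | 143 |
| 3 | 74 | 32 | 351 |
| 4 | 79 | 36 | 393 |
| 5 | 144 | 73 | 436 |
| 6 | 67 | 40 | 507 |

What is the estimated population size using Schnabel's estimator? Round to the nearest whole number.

Σ MᵢCᵢ = 0·143 + 143·249 + 351·74 + 393·79 + 436·144 + 507·67 = 0 + 35607 + 25974 + 31047 + 62784 + 33969 = 189381
Σ Rᵢ = 0 + 41 + 32 + 36 + 73 + 40 = 222
N̂ = 189381 / 222 ≈ 853.1 → 853

N ≈ 853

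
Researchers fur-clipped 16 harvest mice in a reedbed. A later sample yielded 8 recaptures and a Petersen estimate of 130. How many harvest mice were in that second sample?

C = 65

From N = M·C/R: C = N·R / M = 130·8 / 16 = 1040 / 16 = 65.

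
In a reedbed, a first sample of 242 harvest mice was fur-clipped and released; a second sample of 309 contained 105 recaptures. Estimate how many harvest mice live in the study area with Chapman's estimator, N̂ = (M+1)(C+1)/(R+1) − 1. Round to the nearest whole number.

N̂ = (242+1)(309+1)/(105+1) − 1 = 243·310/106 − 1
= 75330/106 − 1 ≈ 710.7 − 1 ≈ 709.7 → 710

N ≈ 710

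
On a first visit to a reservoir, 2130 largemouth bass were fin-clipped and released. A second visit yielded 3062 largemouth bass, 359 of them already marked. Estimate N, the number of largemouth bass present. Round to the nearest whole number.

N = (2130 × 3062) / 359 = 6522060 / 359 ≈ 18167.3 → 18167

N ≈ 18,167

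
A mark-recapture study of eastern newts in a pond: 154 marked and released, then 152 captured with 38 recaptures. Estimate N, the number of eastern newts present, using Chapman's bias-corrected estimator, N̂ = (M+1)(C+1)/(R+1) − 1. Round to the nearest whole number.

N̂ = (154+1)(152+1)/(38+1) − 1 = 155·153/39 − 1
= 23715/39 − 1 ≈ 608.1 − 1 ≈ 607.1 → 607

N ≈ 607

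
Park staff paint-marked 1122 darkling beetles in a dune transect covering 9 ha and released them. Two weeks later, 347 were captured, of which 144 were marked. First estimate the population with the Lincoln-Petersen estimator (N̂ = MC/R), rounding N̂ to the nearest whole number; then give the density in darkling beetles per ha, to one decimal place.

N̂ = 1122·347/144 = 389334/144 ≈ 2703.7 → 2704
Density = N̂ / area = 2704 / 9 ≈ 300.44 → 300.4 per ha

density ≈ 300.4 darkling beetles per ha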